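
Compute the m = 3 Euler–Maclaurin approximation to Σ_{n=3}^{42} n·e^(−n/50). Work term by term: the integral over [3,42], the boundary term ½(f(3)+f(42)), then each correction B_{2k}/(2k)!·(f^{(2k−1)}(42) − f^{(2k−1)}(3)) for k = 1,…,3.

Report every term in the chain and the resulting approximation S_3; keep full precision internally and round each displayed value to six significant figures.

S_3 ≈ 520.218

Integral: ∫_3^42 x·e^(−x/50) dx = 509.808.
½[f(3) + f(42)] = ½[2.82529 + 18.1318] = 10.4786.
So far: 520.286.
Correction k=1: B_{2}/2! · (f^{(1)}(42) − f^{(1)}(3)) = 1/12 · (0.0690737 − 0.885259) = -0.0680154.
Running total after k=1: 520.218.
Correction k=2: B_{4}/4! · (f^{(3)}(42) − f^{(3)}(3)) = −1/720 · (0.000372998 − 0.00110752) = 1.02016e-06.
Running total after k=2: 520.218.
Correction k=3: B_{6}/6! · (f^{(5)}(42) − f^{(5)}(3)) = 1/30240 · (2.87347e-07 − 7.44371e-07) = -1.51132e-11.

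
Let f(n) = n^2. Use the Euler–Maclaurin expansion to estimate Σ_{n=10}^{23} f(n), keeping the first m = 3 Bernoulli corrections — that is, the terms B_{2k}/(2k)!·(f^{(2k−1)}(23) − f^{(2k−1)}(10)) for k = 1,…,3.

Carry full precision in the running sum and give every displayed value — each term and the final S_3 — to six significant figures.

S_3 ≈ 4039.00

Integral: ∫_10^23 x^2 dx = 3722.33.
½[f(10) + f(23)] = ½[100.000 + 529.000] = 314.500.
Running total after boundary: 4036.83.
Order-1 term: 1/12 · (46.0000 − 20.0000) = 2.16667.
After k=1: 4039.00.
Order-2 term: −1/720 · (0.00000 − 0.00000) = 0.00000.
After k=2: 4039.00.
Order-3 term: 1/30240 · (0.00000 − 0.00000) = 0.00000.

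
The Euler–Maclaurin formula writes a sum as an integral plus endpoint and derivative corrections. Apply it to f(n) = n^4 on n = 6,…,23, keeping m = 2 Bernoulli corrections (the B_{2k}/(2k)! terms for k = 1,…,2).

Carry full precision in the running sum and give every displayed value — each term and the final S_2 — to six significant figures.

The integral term ∫_6^23 x^4 dx = 1.28571e+06.
½[f(6) + f(23)] = ½[1296.00 + 279841] = 140568.
Running total after boundary: 1.42628e+06.
Correction k=1: B_{2}/2! · (f^{(1)}(23) − f^{(1)}(6)) = 1/12 · (48668.0 − 864.000) = 3983.67.
After k=1: 1.43027e+06.
Correction k=2: B_{4}/4! · (f^{(3)}(23) − f^{(3)}(6)) = −1/720 · (552.000 − 144.000) = -0.566667.

S_2 ≈ 1.43026e+06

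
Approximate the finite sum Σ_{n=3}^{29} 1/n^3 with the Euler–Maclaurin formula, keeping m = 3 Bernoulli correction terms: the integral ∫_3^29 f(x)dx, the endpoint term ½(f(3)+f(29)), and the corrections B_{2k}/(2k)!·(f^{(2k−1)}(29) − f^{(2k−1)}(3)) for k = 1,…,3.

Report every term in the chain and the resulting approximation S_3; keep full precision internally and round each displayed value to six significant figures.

∫_3^29 1/x^3 dx evaluates to 0.0549610.
Endpoint term: (f(3) + f(29))/2 = (0.0370370 + 4.10021e-05)/2 = 0.0185390.
So far: 0.0735000.
Correction k=1: B_{2}/2! · (f^{(1)}(29) − f^{(1)}(3)) = 1/12 · (-4.24160e-06 − (-0.0370370)) = 0.00308607.
Running total after k=1: 0.0765861.
Correction k=2: B_{4}/4! · (f^{(3)}(29) − f^{(3)}(3)) = −1/720 · (-1.00870e-07 − (-0.0823045)) = -0.000114312.
Running total after k=2: 0.0764718.
Correction k=3: B_{6}/6! · (f^{(5)}(29) − f^{(5)}(3)) = 1/30240 · (-5.03752e-09 − (-0.384088)) = 1.27013e-05.

S_3 ≈ 0.0764845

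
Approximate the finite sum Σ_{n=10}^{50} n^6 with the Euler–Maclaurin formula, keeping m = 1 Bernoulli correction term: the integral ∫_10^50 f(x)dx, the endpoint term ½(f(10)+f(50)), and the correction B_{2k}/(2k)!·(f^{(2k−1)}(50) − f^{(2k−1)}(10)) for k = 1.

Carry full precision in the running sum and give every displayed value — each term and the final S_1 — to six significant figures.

The integral term ∫_10^50 x^6 dx = 1.11606e+11.
Boundary: ½(f(10) + f(50)) = ½(1.00000e+06 + 1.56250e+10) = 7.81300e+09.
Integral + boundary = 1.19419e+11.
Correction k=1: B_{2}/2! · (f^{(1)}(50) − f^{(1)}(10)) = 1/12 · (1.87500e+09 − 600000) = 1.56200e+08.

S_1 ≈ 1.19575e+11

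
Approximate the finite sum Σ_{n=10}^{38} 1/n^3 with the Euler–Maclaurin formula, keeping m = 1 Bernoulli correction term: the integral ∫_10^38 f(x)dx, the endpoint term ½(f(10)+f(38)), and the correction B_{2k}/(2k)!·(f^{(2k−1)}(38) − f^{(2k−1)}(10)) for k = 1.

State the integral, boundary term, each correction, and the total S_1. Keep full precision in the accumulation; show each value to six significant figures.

S_1 ≈ 0.00518773

∫_10^38 1/x^3 dx evaluates to 0.00465374.
½[f(10) + f(38)] = ½[0.00100000 + 1.82242e-05] = 0.000509112.
So far: 0.00516285.
Correction k=1: B_{2}/2! · (f^{(1)}(38) − f^{(1)}(10)) = 1/12 · (-1.43876e-06 − (-0.000300000)) = 2.48801e-05.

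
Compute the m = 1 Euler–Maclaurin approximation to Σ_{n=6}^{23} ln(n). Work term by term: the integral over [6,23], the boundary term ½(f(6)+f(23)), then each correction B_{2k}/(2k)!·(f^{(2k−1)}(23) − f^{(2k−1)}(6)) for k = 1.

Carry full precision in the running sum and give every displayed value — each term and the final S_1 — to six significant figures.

S_1 ≈ 46.8192

Integral: ∫_6^23 ln(x) dx = 44.3658.
½[f(6) + f(23)] = ½[1.79176 + 3.13549] = 2.46363.
Integral + boundary = 46.8294.
Correction k=1: B_{2}/2! · (f^{(1)}(23) − f^{(1)}(6)) = 1/12 · (0.0434783 − 0.166667) = -0.0102657.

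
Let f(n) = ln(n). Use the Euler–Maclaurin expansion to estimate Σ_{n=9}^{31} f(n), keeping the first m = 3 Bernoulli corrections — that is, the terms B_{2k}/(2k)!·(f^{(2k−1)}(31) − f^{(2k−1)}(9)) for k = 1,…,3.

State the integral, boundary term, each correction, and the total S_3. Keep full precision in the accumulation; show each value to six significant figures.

The integral term ∫_9^31 ln(x) dx = 64.6786.
Endpoint term: (f(9) + f(31))/2 = (2.19722 + 3.43399)/2 = 2.81561.
Running total after boundary: 67.4942.
Order-1 term: 1/12 · (0.0322581 − 0.111111) = -0.00657109.
Partial sum through k=1: 67.4876.
Order-2 term: −1/720 · (6.71344e-05 − 0.00274348) = 3.71715e-06.
Partial sum through k=2: 67.4876.
Order-3 term: 1/30240 · (8.38306e-07 − 0.000406442) = -1.34128e-08.

S_3 ≈ 67.4876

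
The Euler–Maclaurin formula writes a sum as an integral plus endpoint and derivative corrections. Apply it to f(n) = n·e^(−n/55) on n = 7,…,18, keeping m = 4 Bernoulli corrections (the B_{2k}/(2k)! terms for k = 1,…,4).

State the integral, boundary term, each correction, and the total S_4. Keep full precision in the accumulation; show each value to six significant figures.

S_4 ≈ 117.667

∫_7^18 x·e^(−x/55) dx evaluates to 108.121.
½[f(7) + f(18)] = ½[6.16345 + 12.9760] = 9.56971.
Integral + boundary = 117.691.
Correction k=1: B_{2}/2! · (f^{(1)}(18) − f^{(1)}(7)) = 1/12 · (0.484960 − 0.768431) = -0.0236225.
Partial sum through k=1: 117.667.
Correction k=2: B_{4}/4! · (f^{(3)}(18) − f^{(3)}(7)) = −1/720 · (0.000636937 − 0.000836171) = 2.76714e-07.
Partial sum through k=2: 117.667.
Correction k=3: B_{6}/6! · (f^{(5)}(18) − f^{(5)}(7)) = 1/30240 · (3.68118e-07 − 4.68865e-07) = -3.33157e-12.
Partial sum through k=3: 117.667.
Correction k=4: B_{8}/8! · (f^{(7)}(18) − f^{(7)}(7)) = −1/1209600 · (1.73778e-10 − 2.18615e-10) = 3.70674e-17.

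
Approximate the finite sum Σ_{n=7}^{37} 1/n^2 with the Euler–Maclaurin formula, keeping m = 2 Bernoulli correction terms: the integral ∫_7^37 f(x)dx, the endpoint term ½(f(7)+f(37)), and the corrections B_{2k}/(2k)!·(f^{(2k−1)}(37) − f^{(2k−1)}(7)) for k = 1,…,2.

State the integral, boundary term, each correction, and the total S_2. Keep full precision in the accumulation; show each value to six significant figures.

S_2 ≈ 0.126880

Integral: ∫_7^37 1/x^2 dx = 0.115830.
Boundary: ½(f(7) + f(37)) = ½(0.0204082 + 0.000730460) = 0.0105693.
Running total after boundary: 0.126399.
k=1: B_{2}/(2)! × [f^{(1)}(37) − f^{(1)}(7)] = 1/12 × (-3.94843e-05 − (-0.00583090)) = 0.000482618.
Running total after k=1: 0.126882.
k=2: B_{4}/(4)! × [f^{(3)}(37) − f^{(3)}(7)] = −1/720 × (-3.46101e-07 − (-0.00142798)) = -1.98282e-06.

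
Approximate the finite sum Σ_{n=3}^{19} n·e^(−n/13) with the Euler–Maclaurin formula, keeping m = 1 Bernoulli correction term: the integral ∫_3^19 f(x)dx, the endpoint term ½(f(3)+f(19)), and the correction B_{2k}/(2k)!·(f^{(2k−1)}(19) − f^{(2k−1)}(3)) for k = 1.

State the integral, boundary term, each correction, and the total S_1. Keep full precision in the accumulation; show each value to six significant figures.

S_1 ≈ 72.0081

Integral: ∫_3^19 x·e^(−x/13) dx = 68.6741.
Boundary: ½(f(3) + f(19)) = ½(2.38177 + 4.40571) = 3.39374.
So far: 72.0679.
k=1: B_{2}/(2)! × [f^{(1)}(19) − f^{(1)}(3)] = 1/12 × (-0.107021 − 0.610710) = -0.0598109.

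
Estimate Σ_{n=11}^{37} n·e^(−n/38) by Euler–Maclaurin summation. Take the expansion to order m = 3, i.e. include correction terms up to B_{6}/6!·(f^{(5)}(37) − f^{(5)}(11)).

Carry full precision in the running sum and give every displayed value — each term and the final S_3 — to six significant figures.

S_3 ≈ 328.648

The integral term ∫_11^37 x·e^(−x/38) dx = 317.587.
Endpoint term: (f(11) + f(37))/2 = (8.23523 + 13.9745)/2 = 11.1049.
Running total after boundary: 328.692.
Correction k=1: B_{2}/2! · (f^{(1)}(37) − f^{(1)}(11)) = 1/12 · (0.00993918 − 0.531941) = -0.0435001.
Running total after k=1: 328.648.
Correction k=2: B_{4}/4! · (f^{(3)}(37) − f^{(3)}(11)) = −1/720 · (0.000529998 − 0.00140530) = 1.21570e-06.
Running total after k=2: 328.648.
Correction k=3: B_{6}/6! · (f^{(5)}(37) − f^{(5)}(11)) = 1/30240 · (7.29303e-07 − 1.69129e-06) = -3.18118e-11.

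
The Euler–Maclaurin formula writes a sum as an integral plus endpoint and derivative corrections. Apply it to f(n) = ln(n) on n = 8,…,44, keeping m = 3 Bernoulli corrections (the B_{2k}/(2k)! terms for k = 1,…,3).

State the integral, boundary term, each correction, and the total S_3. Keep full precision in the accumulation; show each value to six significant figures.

S_3 ≈ 116.792

The integral term ∫_8^44 ln(x) dx = 113.869.
Endpoint term: (f(8) + f(44))/2 = (2.07944 + 3.78419)/2 = 2.93182.
Integral + boundary = 116.801.
k=1: B_{2}/(2)! × [f^{(1)}(44) − f^{(1)}(8)] = 1/12 × (0.0227273 − 0.125000) = -0.00852273.
Running total after k=1: 116.792.
k=2: B_{4}/(4)! × [f^{(3)}(44) − f^{(3)}(8)] = −1/720 × (2.34786e-05 − 0.00390625) = 5.39274e-06.
Running total after k=2: 116.792.
k=3: B_{6}/(6)! × [f^{(5)}(44) − f^{(5)}(8)] = 1/30240 × (1.45528e-07 − 0.000732422) = -2.42155e-08.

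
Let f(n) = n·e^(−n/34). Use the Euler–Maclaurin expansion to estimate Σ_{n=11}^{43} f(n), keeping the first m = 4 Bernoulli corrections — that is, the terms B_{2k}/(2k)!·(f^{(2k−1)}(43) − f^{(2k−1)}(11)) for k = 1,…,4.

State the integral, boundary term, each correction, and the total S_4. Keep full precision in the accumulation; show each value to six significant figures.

∫_11^43 x·e^(−x/34) dx evaluates to 367.974.
Boundary: ½(f(11) + f(43)) = ½(7.95950 + 12.1399) = 10.0497.
Integral + boundary = 378.024.
k=1: B_{2}/(2)! × [f^{(1)}(43) − f^{(1)}(11)] = 1/12 × (-0.0747324 − 0.489488) = -0.0470183.
Running total after k=1: 377.977.
k=2: B_{4}/(4)! × [f^{(3)}(43) − f^{(3)}(11)] = −1/720 × (0.000423800 − 0.00167532) = 1.73822e-06.
Running total after k=2: 377.977.
k=3: B_{6}/(6)! × [f^{(5)}(43) − f^{(5)}(11)] = 1/30240 × (7.89141e-07 − 2.53219e-06) = -5.76404e-11.
Running total after k=3: 377.977.
k=4: B_{8}/(8)! × [f^{(7)}(43) − f^{(7)}(11)] = −1/1209600 × (1.04816e-09 − 3.12728e-09) = 1.71885e-15.

S_4 ≈ 377.977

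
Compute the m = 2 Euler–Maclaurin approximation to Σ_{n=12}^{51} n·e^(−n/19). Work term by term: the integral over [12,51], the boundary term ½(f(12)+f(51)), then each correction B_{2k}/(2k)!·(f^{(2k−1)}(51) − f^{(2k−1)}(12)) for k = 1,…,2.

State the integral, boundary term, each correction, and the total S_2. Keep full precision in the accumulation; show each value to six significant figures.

S_2 ≈ 227.301

Integral: ∫_12^51 x·e^(−x/19) dx = 222.396.
Endpoint term: (f(12) + f(51))/2 = (6.38102 + 3.48203)/2 = 4.93152.
Running total after boundary: 227.327.
Order-1 term: 1/12 · (-0.114990 − 0.195908) = -0.0259082.
After k=1: 227.301.
Order-2 term: −1/720 · (5.97245e-05 − 0.00348867) = 4.76243e-06.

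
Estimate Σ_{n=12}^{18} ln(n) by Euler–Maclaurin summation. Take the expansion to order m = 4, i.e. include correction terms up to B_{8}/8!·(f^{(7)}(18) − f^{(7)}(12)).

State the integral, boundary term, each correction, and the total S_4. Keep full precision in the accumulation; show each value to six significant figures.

S_4 ≈ 18.8931

The integral term ∫_12^18 ln(x) dx = 16.2078.
½[f(12) + f(18)] = ½[2.48491 + 2.89037] = 2.68764.
Integral + boundary = 18.8955.
k=1: B_{2}/(2)! × [f^{(1)}(18) − f^{(1)}(12)] = 1/12 × (0.0555556 − 0.0833333) = -0.00231481.
Partial sum through k=1: 18.8931.
k=2: B_{4}/(4)! × [f^{(3)}(18) − f^{(3)}(12)] = −1/720 × (0.000342936 − 0.00115741) = 1.13121e-06.
Partial sum through k=2: 18.8931.
k=3: B_{6}/(6)! × [f^{(5)}(18) − f^{(5)}(12)] = 1/30240 × (1.27013e-05 − 9.64506e-05) = -2.76949e-09.
Partial sum through k=3: 18.8931.
k=4: B_{8}/(8)! × [f^{(7)}(18) − f^{(7)}(12)] = −1/1209600 × (1.17605e-06 − 2.00939e-05) = 1.56397e-11.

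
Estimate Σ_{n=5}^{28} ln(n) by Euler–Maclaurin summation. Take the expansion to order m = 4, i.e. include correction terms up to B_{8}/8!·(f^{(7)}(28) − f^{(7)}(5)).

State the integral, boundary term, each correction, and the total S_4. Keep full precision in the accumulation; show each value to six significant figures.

S_4 ≈ 64.7117

Integral: ∫_5^28 ln(x) dx = 62.2545.
Boundary: ½(f(5) + f(28)) = ½(1.60944 + 3.33220) = 2.47082.
Running total after boundary: 64.7254.
k=1: B_{2}/(2)! × [f^{(1)}(28) − f^{(1)}(5)] = 1/12 × (0.0357143 − 0.200000) = -0.0136905.
After k=1: 64.7117.
k=2: B_{4}/(4)! × [f^{(3)}(28) − f^{(3)}(5)] = −1/720 × (9.11079e-05 − 0.0160000) = 2.20957e-05.
After k=2: 64.7117.
k=3: B_{6}/(6)! × [f^{(5)}(28) − f^{(5)}(5)] = 1/30240 × (1.39451e-06 − 0.00768000) = -2.53922e-07.
After k=3: 64.7117.
k=4: B_{8}/(8)! × [f^{(7)}(28) − f^{(7)}(5)] = −1/1209600 × (5.33613e-08 − 0.00921600) = 7.61900e-09.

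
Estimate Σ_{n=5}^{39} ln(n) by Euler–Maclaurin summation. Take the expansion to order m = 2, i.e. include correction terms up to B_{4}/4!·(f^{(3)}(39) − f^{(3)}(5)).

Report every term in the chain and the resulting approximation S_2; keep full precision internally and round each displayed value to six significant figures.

S_2 ≈ 103.454

The integral term ∫_5^39 ln(x) dx = 100.832.
Boundary: ½(f(5) + f(39)) = ½(1.60944 + 3.66356) = 2.63650.
Integral + boundary = 103.468.
Order-1 term: 1/12 · (0.0256410 − 0.200000) = -0.0145299.
Running total after k=1: 103.454.
Order-2 term: −1/720 · (3.37160e-05 − 0.0160000) = 2.21754e-05.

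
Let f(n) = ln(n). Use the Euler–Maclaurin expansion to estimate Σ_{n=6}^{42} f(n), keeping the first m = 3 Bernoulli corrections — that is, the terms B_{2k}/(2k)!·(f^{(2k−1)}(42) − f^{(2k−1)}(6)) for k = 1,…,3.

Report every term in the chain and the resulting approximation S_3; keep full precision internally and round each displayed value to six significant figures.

∫_6^42 ln(x) dx evaluates to 110.232.
½[f(6) + f(42)] = ½[1.79176 + 3.73767] = 2.76471.
So far: 112.996.
Correction k=1: B_{2}/2! · (f^{(1)}(42) − f^{(1)}(6)) = 1/12 · (0.0238095 − 0.166667) = -0.0119048.
Partial sum through k=1: 112.984.
Correction k=2: B_{4}/4! · (f^{(3)}(42) − f^{(3)}(6)) = −1/720 · (2.69949e-05 − 0.00925926) = 1.28226e-05.
Partial sum through k=2: 112.984.
Correction k=3: B_{6}/6! · (f^{(5)}(42) − f^{(5)}(6)) = 1/30240 · (1.83639e-07 − 0.00308642) = -1.02058e-07.

S_3 ≈ 112.984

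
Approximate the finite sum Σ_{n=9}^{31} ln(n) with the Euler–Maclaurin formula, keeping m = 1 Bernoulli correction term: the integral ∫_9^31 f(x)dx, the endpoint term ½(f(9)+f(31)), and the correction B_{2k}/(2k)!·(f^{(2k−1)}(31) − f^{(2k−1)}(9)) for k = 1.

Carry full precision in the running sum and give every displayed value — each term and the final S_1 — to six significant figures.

S_1 ≈ 67.4876

Integral: ∫_9^31 ln(x) dx = 64.6786.
½[f(9) + f(31)] = ½[2.19722 + 3.43399] = 2.81561.
Running total after boundary: 67.4942.
k=1: B_{2}/(2)! × [f^{(1)}(31) − f^{(1)}(9)] = 1/12 × (0.0322581 − 0.111111) = -0.00657109.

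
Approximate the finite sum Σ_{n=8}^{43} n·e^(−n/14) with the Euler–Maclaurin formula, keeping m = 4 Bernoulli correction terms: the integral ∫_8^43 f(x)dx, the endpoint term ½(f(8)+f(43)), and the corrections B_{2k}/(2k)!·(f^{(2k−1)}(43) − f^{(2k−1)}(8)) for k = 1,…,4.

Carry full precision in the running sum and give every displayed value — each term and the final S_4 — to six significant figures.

The integral term ∫_8^43 x·e^(−x/14) dx = 136.942.
Boundary: ½(f(8) + f(43)) = ½(4.51774 + 1.99326) = 3.25550.
So far: 140.197.
Order-1 term: 1/12 · (-0.0960208 − 0.242022) = -0.0281702.
Running total after k=1: 140.169.
Order-2 term: −1/720 · (-1.68932e-05 − 0.00699724) = 9.74185e-06.
Running total after k=2: 140.169.
Order-3 term: 1/30240 · (2.32712e-06 − 6.51003e-05) = -2.07583e-09.
Running total after k=3: 140.169.
Order-4 term: −1/1209600 · (2.41859e-08 − 4.82145e-07) = 3.78604e-13.

S_4 ≈ 140.169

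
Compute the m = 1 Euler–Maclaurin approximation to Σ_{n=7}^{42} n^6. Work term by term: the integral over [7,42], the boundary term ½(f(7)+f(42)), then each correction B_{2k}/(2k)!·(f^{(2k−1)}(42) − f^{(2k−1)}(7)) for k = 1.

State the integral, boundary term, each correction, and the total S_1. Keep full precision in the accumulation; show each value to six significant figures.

S_1 ≈ 3.57440e+10

∫_7^42 x^6 dx evaluates to 3.29341e+10.
Endpoint term: (f(7) + f(42))/2 = (117649 + 5.48903e+09)/2 = 2.74457e+09.
Running total after boundary: 3.56786e+10.
Correction k=1: B_{2}/2! · (f^{(1)}(42) − f^{(1)}(7)) = 1/12 · (7.84147e+08 − 100842) = 6.53372e+07.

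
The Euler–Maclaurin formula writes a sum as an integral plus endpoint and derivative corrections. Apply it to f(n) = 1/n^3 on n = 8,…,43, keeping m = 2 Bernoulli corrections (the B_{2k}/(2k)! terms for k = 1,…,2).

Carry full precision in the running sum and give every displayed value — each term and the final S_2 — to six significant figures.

S_2 ≈ 0.00858558

Integral: ∫_8^43 1/x^3 dx = 0.00754208.
½[f(8) + f(43)] = ½[0.00195312 + 1.25775e-05] = 0.000982851.
Integral + boundary = 0.00852493.
Correction k=1: B_{2}/2! · (f^{(1)}(43) − f^{(1)}(8)) = 1/12 · (-8.77501e-07 − (-0.000732422)) = 6.09620e-05.
Partial sum through k=1: 0.00858590.
Correction k=2: B_{4}/4! · (f^{(3)}(43) − f^{(3)}(8)) = −1/720 · (-9.49162e-09 − (-0.000228882)) = -3.17878e-07.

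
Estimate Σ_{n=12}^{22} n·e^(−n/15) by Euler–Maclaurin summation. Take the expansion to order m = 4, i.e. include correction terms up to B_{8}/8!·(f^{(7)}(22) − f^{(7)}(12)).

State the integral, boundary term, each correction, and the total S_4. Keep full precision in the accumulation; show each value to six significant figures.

S_4 ≈ 59.1607

∫_12^22 x·e^(−x/15) dx evaluates to 53.9435.
½[f(12) + f(22)] = ½[5.39195 + 5.07525] = 5.23360.
Running total after boundary: 59.1771.
Order-1 term: 1/12 · (-0.107657 − 0.0898658) = -0.0164602.
Running total after k=1: 59.1607.
Order-2 term: −1/720 · (0.00157213 − 0.00439344) = 3.91848e-06.
Running total after k=2: 59.1607.
Order-3 term: 1/30240 · (1.61011e-05 − 3.72777e-05) = -7.00285e-10.
Running total after k=3: 59.1607.
Order-4 term: −1/1209600 · (1.12066e-07 − 2.44573e-07) = 1.09546e-13.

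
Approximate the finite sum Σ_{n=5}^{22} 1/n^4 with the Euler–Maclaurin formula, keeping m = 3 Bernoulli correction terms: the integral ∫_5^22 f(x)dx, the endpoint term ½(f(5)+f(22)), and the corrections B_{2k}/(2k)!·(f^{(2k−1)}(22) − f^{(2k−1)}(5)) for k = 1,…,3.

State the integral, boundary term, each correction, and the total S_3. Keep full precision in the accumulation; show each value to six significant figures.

Integral: ∫_5^22 1/x^4 dx = 0.00263536.
½[f(5) + f(22)] = ½[0.00160000 + 4.26883e-06] = 0.000802134.
Running total after boundary: 0.00343750.
Order-1 term: 1/12 · (-7.76152e-07 − (-0.00128000)) = 0.000106602.
After k=1: 0.00354410.
Order-2 term: −1/720 · (-4.81086e-08 − (-0.00153600)) = -2.13327e-06.
After k=2: 0.00354197.
Order-3 term: 1/30240 · (-5.56628e-09 − (-0.00344064)) = 1.13778e-07.

S_3 ≈ 0.00354208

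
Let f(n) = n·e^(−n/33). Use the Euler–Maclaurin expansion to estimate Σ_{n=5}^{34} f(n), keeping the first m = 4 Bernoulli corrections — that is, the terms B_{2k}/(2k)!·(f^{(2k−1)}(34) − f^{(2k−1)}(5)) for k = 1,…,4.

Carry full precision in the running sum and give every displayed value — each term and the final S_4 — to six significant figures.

S_4 ≈ 296.745

Integral: ∫_5^34 x·e^(−x/33) dx = 288.590.
½[f(5) + f(34)] = ½[4.29702 + 12.1346] = 8.21579.
Running total after boundary: 296.806.
Order-1 term: 1/12 · (-0.0108151 − 0.729192) = -0.0616673.
After k=1: 296.745.
Order-2 term: −1/720 · (0.000645530 − 0.00224794) = 2.22556e-06.
After k=2: 296.745.
Order-3 term: 1/30240 · (1.19467e-06 − 3.51357e-06) = -7.66832e-11.
After k=3: 296.745.
Order-4 term: −1/1209600 · (1.64973e-09 − 4.55731e-09) = 2.40375e-15.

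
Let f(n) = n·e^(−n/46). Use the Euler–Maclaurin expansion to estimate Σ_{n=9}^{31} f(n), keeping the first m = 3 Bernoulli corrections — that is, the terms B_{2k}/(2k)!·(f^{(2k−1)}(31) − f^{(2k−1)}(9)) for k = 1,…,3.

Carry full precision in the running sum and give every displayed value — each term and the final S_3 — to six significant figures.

S_3 ≈ 286.581

∫_9^31 x·e^(−x/46) dx evaluates to 275.021.
Boundary: ½(f(9) + f(31)) = ½(7.40068 + 15.8010) = 11.6008.
Integral + boundary = 286.622.
Correction k=1: B_{2}/2! · (f^{(1)}(31) − f^{(1)}(9)) = 1/12 · (0.166210 − 0.661414) = -0.0412670.
Running total after k=1: 286.581.
Correction k=2: B_{4}/4! · (f^{(3)}(31) − f^{(3)}(9)) = −1/720 · (0.000560317 − 0.00108980) = 7.35389e-07.
Running total after k=2: 286.581.
Correction k=3: B_{6}/6! · (f^{(5)}(31) − f^{(5)}(9)) = 1/30240 · (4.92478e-07 − 8.82333e-07) = -1.28920e-11.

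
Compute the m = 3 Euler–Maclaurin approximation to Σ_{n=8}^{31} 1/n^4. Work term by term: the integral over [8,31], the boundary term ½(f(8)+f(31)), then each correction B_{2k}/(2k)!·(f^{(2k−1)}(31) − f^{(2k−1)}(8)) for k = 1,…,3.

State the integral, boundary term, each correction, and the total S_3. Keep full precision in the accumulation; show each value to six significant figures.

S_3 ≈ 0.000772547

Integral: ∫_8^31 1/x^4 dx = 0.000639853.
Endpoint term: (f(8) + f(31))/2 = (0.000244141 + 1.08281e-06)/2 = 0.000122612.
So far: 0.000762464.
Order-1 term: 1/12 · (-1.39718e-07 − (-0.000122070)) = 1.01609e-05.
Running total after k=1: 0.000772625.
Order-2 term: −1/720 · (-4.36164e-09 − (-5.72205e-05)) = -7.94668e-08.
Running total after k=2: 0.000772546.
Order-3 term: 1/30240 · (-2.54164e-10 − (-5.00679e-05)) = 1.65568e-09.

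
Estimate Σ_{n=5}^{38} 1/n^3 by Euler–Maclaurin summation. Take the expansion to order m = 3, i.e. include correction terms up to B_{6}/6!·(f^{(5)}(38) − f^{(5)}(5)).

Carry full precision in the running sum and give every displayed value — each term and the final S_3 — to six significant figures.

S_3 ≈ 0.0240576

The integral term ∫_5^38 1/x^3 dx = 0.0196537.
½[f(5) + f(38)] = ½[0.00800000 + 1.82242e-05] = 0.00400911.
So far: 0.0236629.
Order-1 term: 1/12 · (-1.43876e-06 − (-0.00480000)) = 0.000399880.
Partial sum through k=1: 0.0240627.
Order-2 term: −1/720 · (-1.99274e-08 − (-0.00384000)) = -5.33331e-06.
Partial sum through k=2: 0.0240574.
Order-3 term: 1/30240 · (-5.79605e-10 − (-0.00645120)) = 2.13333e-07.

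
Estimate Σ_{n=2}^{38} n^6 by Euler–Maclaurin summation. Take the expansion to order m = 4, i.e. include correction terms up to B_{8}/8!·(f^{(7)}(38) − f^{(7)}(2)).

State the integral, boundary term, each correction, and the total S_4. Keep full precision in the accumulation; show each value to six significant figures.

Integral: ∫_2^38 x^6 dx = 1.63451e+10.
½[f(2) + f(38)] = ½[64.0000 + 3.01094e+09] = 1.50547e+09.
Running total after boundary: 1.78506e+10.
k=1: B_{2}/(2)! × [f^{(1)}(38) − f^{(1)}(2)] = 1/12 × (4.75411e+08 − 192.000) = 3.96176e+07.
Running total after k=1: 1.78902e+10.
k=2: B_{4}/(4)! × [f^{(3)}(38) − f^{(3)}(2)] = −1/720 × (6.58464e+06 − 960.000) = -9144.00.
Running total after k=2: 1.78902e+10.
k=3: B_{6}/(6)! × [f^{(5)}(38) − f^{(5)}(2)] = 1/30240 × (27360.0 − 1440.00) = 0.857143.
Running total after k=3: 1.78902e+10.
k=4: B_{8}/(8)! × [f^{(7)}(38) − f^{(7)}(2)] = −1/1209600 × (0.00000 − 0.00000) = 0.00000.

S_4 ≈ 1.78902e+10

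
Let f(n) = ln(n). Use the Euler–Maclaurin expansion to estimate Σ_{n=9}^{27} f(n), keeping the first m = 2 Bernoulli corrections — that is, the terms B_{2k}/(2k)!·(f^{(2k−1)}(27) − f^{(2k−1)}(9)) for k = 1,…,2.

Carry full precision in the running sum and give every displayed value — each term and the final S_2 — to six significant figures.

S_2 ≈ 53.9529

Integral: ∫_9^27 ln(x) dx = 51.2126.
½[f(9) + f(27)] = ½[2.19722 + 3.29584] = 2.74653.
Running total after boundary: 53.9591.
Correction k=1: B_{2}/2! · (f^{(1)}(27) − f^{(1)}(9)) = 1/12 · (0.0370370 − 0.111111) = -0.00617284.
Partial sum through k=1: 53.9529.
Correction k=2: B_{4}/4! · (f^{(3)}(27) − f^{(3)}(9)) = −1/720 · (0.000101611 − 0.00274348) = 3.66927e-06.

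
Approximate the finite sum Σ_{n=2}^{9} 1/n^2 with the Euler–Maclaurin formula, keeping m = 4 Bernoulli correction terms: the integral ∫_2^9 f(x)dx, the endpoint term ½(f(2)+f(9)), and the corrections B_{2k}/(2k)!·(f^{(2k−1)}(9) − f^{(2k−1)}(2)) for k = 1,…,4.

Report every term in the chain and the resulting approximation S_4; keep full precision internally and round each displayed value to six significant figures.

The integral term ∫_2^9 1/x^2 dx = 0.388889.
Boundary: ½(f(2) + f(9)) = ½(0.250000 + 0.0123457) = 0.131173.
Running total after boundary: 0.520062.
Correction k=1: B_{2}/2! · (f^{(1)}(9) − f^{(1)}(2)) = 1/12 · (-0.00274348 − (-0.250000)) = 0.0206047.
Partial sum through k=1: 0.540666.
Correction k=2: B_{4}/4! · (f^{(3)}(9) − f^{(3)}(2)) = −1/720 · (-0.000406442 − (-0.750000)) = -0.00104110.
Partial sum through k=2: 0.539625.
Correction k=3: B_{6}/6! · (f^{(5)}(9) − f^{(5)}(2)) = 1/30240 · (-0.000150534 − (-5.62500)) = 0.000186007.
Partial sum through k=3: 0.539811.
Correction k=4: B_{8}/8! · (f^{(7)}(9) − f^{(7)}(2)) = −1/1209600 · (-0.000104073 − (-78.7500)) = -6.51041e-05.

S_4 ≈ 0.539746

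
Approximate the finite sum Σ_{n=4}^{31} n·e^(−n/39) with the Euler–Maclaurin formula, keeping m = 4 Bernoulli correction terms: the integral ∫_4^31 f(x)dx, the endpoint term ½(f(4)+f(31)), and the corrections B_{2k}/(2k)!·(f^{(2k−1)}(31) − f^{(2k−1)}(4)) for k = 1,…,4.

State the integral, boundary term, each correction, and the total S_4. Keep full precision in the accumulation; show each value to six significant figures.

∫_4^31 x·e^(−x/39) dx evaluates to 280.552.
Endpoint term: (f(4) + f(31))/2 = (3.61008 + 14.0008)/2 = 8.80545.
Integral + boundary = 289.357.
k=1: B_{2}/(2)! × [f^{(1)}(31) − f^{(1)}(4)] = 1/12 × (0.0926439 − 0.809954) = -0.0597758.
Partial sum through k=1: 289.297.
k=2: B_{4}/(4)! × [f^{(3)}(31) − f^{(3)}(4)] = −1/720 × (0.000654781 − 0.00171926) = 1.47844e-06.
Partial sum through k=2: 289.297.
k=3: B_{6}/(6)! × [f^{(5)}(31) − f^{(5)}(4)] = 1/30240 × (8.20942e-07 − 1.91059e-06) = -3.60333e-11.
Partial sum through k=3: 289.297.
k=4: B_{8}/(8)! × [f^{(7)}(31) − f^{(7)}(4)] = −1/1209600 × (7.96443e-10 − 1.76912e-09) = 8.04130e-16.

S_4 ≈ 289.297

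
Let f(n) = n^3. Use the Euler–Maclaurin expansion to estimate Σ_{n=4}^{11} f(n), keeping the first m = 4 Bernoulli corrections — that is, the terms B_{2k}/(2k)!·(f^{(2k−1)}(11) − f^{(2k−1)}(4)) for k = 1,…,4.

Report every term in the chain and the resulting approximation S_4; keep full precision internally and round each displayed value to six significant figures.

The integral term ∫_4^11 x^3 dx = 3596.25.
Boundary: ½(f(4) + f(11)) = ½(64.0000 + 1331.00) = 697.500.
Running total after boundary: 4293.75.
Order-1 term: 1/12 · (363.000 − 48.0000) = 26.2500.
Running total after k=1: 4320.00.
Order-2 term: −1/720 · (6.00000 − 6.00000) = 0.00000.
Running total after k=2: 4320.00.
Order-3 term: 1/30240 · (0.00000 − 0.00000) = 0.00000.
Running total after k=3: 4320.00.
Order-4 term: −1/1209600 · (0.00000 − 0.00000) = 0.00000.

S_4 ≈ 4320.00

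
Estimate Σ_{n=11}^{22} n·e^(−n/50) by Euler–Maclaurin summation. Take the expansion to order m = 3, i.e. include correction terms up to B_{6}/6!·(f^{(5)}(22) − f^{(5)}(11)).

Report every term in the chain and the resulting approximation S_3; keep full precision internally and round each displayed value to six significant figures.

∫_11^22 x·e^(−x/50) dx evaluates to 129.151.
Boundary: ½(f(11) + f(22)) = ½(8.82771 + 14.1688) = 11.4983.
Running total after boundary: 140.649.
k=1: B_{2}/(2)! × [f^{(1)}(22) − f^{(1)}(11)] = 1/12 × (0.360660 − 0.625965) = -0.0221087.
Running total after k=1: 140.627.
k=2: B_{4}/(4)! × [f^{(3)}(22) − f^{(3)}(11)] = −1/720 × (0.000659493 − 0.000892401) = 3.23483e-07.
Running total after k=2: 140.627.
k=3: B_{6}/(6)! × [f^{(5)}(22) − f^{(5)}(11)] = 1/30240 × (4.69889e-07 − 6.13766e-07) = -4.75785e-12.

S_3 ≈ 140.627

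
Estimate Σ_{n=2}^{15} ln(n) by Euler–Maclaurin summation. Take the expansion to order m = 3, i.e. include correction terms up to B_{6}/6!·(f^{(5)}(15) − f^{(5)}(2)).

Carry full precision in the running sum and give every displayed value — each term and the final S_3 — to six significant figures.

∫_2^15 ln(x) dx evaluates to 26.2345.
Boundary: ½(f(2) + f(15)) = ½(0.693147 + 2.70805) = 1.70060.
Integral + boundary = 27.9351.
k=1: B_{2}/(2)! × [f^{(1)}(15) − f^{(1)}(2)] = 1/12 × (0.0666667 − 0.500000) = -0.0361111.
After k=1: 27.8989.
k=2: B_{4}/(4)! × [f^{(3)}(15) − f^{(3)}(2)] = −1/720 × (0.000592593 − 0.250000) = 0.000346399.
After k=2: 27.8993.
k=3: B_{6}/(6)! × [f^{(5)}(15) − f^{(5)}(2)] = 1/30240 × (3.16049e-05 − 0.750000) = -2.48005e-05.

S_3 ≈ 27.8993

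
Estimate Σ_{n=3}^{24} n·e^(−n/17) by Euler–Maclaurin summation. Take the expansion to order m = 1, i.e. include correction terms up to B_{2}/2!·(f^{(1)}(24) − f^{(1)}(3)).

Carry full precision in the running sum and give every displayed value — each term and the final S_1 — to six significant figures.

S_1 ≈ 119.244

Integral: ∫_3^24 x·e^(−x/17) dx = 115.128.
Endpoint term: (f(3) + f(24))/2 = (2.51467 + 5.84911)/2 = 4.18189.
Integral + boundary = 119.310.
k=1: B_{2}/(2)! × [f^{(1)}(24) − f^{(1)}(3)] = 1/12 × (-0.100352 − 0.690302) = -0.0658878.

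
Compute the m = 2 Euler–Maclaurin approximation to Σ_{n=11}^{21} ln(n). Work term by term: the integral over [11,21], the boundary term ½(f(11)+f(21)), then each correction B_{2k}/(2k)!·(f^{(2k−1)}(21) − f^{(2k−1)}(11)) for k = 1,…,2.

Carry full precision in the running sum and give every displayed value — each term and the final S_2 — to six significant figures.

S_2 ≈ 30.2757

Integral: ∫_11^21 ln(x) dx = 27.5581.
Boundary: ½(f(11) + f(21)) = ½(2.39790 + 3.04452) = 2.72121.
Running total after boundary: 30.2793.
Order-1 term: 1/12 · (0.0476190 − 0.0909091) = -0.00360750.
After k=1: 30.2757.
Order-2 term: −1/720 · (0.000215959 − 0.00150263) = 1.78704e-06.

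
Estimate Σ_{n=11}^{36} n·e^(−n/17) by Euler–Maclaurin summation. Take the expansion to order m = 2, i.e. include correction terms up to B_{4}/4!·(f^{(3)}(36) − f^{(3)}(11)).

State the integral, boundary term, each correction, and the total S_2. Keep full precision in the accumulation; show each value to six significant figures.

S_2 ≈ 145.841

The integral term ∫_11^36 x·e^(−x/17) dx = 140.822.
Boundary: ½(f(11) + f(36)) = ½(5.75942 + 4.33132) = 5.04537.
Running total after boundary: 145.868.
k=1: B_{2}/(2)! × [f^{(1)}(36) − f^{(1)}(11)] = 1/12 × (-0.134469 − 0.184794) = -0.0266053.
Running total after k=1: 145.841.
k=2: B_{4}/(4)! × [f^{(3)}(36) − f^{(3)}(11)] = −1/720 × (0.000367335 − 0.00426284) = 5.41043e-06.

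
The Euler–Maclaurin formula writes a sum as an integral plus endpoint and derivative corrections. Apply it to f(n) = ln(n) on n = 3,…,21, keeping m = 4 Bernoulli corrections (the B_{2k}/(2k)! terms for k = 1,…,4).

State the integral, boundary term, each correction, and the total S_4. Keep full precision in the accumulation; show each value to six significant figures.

∫_3^21 ln(x) dx evaluates to 42.6391.
½[f(3) + f(21)] = ½[1.09861 + 3.04452] = 2.07157.
So far: 44.7107.
k=1: B_{2}/(2)! × [f^{(1)}(21) − f^{(1)}(3)] = 1/12 × (0.0476190 − 0.333333) = -0.0238095.
After k=1: 44.6869.
k=2: B_{4}/(4)! × [f^{(3)}(21) − f^{(3)}(3)] = −1/720 × (0.000215959 − 0.0740741) = 0.000102581.
After k=2: 44.6870.
k=3: B_{6}/(6)! × [f^{(5)}(21) − f^{(5)}(3)] = 1/30240 × (5.87645e-06 − 0.0987654) = -3.26586e-06.
After k=3: 44.6870.
k=4: B_{8}/(8)! × [f^{(7)}(21) − f^{(7)}(3)] = −1/1209600 × (3.99758e-07 − 0.329218) = 2.72171e-07.

S_4 ≈ 44.6870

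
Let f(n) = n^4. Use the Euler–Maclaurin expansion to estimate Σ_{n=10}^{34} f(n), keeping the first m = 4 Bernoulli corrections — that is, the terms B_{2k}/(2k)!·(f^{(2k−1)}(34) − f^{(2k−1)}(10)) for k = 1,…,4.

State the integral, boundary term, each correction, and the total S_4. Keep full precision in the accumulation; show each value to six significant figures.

∫_10^34 x^4 dx evaluates to 9.06708e+06.
Endpoint term: (f(10) + f(34))/2 = (10000.0 + 1.33634e+06)/2 = 673168.
Integral + boundary = 9.74025e+06.
k=1: B_{2}/(2)! × [f^{(1)}(34) − f^{(1)}(10)] = 1/12 × (157216 − 4000.00) = 12768.0.
After k=1: 9.75302e+06.
k=2: B_{4}/(4)! × [f^{(3)}(34) − f^{(3)}(10)] = −1/720 × (816.000 − 240.000) = -0.800000.
After k=2: 9.75302e+06.
k=3: B_{6}/(6)! × [f^{(5)}(34) − f^{(5)}(10)] = 1/30240 × (0.00000 − 0.00000) = 0.00000.
After k=3: 9.75302e+06.
k=4: B_{8}/(8)! × [f^{(7)}(34) − f^{(7)}(10)] = −1/1209600 × (0.00000 − 0.00000) = 0.00000.

S_4 ≈ 9.75302e+06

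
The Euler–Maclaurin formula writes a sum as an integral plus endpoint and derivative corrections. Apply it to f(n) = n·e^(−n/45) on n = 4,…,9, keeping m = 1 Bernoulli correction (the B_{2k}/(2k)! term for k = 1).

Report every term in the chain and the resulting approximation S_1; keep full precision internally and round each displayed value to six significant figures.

The integral term ∫_4^9 x·e^(−x/45) dx = 27.9429.
Boundary: ½(f(4) + f(9)) = ½(3.65979 + 7.36858) = 5.51418.
Integral + boundary = 33.4571.
k=1: B_{2}/(2)! × [f^{(1)}(9) − f^{(1)}(4)] = 1/12 × (0.654985 − 0.833619) = -0.0148862.

S_1 ≈ 33.4422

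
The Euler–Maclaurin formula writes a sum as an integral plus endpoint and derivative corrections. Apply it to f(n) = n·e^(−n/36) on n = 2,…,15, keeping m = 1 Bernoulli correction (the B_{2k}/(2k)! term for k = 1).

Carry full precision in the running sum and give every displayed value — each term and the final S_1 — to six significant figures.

Integral: ∫_2^15 x·e^(−x/36) dx = 83.7068.
½[f(2) + f(15)] = ½[1.89192 + 9.88861] = 5.89026.
Integral + boundary = 89.5970.
Correction k=1: B_{2}/2! · (f^{(1)}(15) − f^{(1)}(2)) = 1/12 · (0.384557 − 0.893406) = -0.0424041.

S_1 ≈ 89.5546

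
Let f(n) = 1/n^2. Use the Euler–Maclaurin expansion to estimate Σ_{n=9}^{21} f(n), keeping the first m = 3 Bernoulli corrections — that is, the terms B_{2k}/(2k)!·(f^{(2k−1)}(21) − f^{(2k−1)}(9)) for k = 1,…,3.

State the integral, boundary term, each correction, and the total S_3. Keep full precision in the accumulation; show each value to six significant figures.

∫_9^21 1/x^2 dx evaluates to 0.0634921.
Endpoint term: (f(9) + f(21))/2 = (0.0123457 + 0.00226757)/2 = 0.00730663.
Running total after boundary: 0.0707987.
Correction k=1: B_{2}/2! · (f^{(1)}(21) − f^{(1)}(9)) = 1/12 · (-0.000215959 − (-0.00274348)) = 0.000210627.
Running total after k=1: 0.0710093.
Correction k=2: B_{4}/4! · (f^{(3)}(21) − f^{(3)}(9)) = −1/720 · (-5.87645e-06 − (-0.000406442)) = -5.56341e-07.
Running total after k=2: 0.0710088.
Correction k=3: B_{6}/6! · (f^{(5)}(21) − f^{(5)}(9)) = 1/30240 · (-3.99758e-07 − (-0.000150534)) = 4.96476e-09.

S_3 ≈ 0.0710088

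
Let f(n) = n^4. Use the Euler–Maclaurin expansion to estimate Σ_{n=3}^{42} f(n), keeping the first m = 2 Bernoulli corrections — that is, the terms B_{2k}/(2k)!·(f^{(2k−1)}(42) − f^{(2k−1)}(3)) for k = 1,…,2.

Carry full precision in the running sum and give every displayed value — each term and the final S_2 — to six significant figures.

∫_3^42 x^4 dx evaluates to 2.61382e+07.
½[f(3) + f(42)] = ½[81.0000 + 3.11170e+06] = 1.55589e+06.
Integral + boundary = 2.76941e+07.
Correction k=1: B_{2}/2! · (f^{(1)}(42) − f^{(1)}(3)) = 1/12 · (296352 − 108.000) = 24687.0.
Running total after k=1: 2.77188e+07.
Correction k=2: B_{4}/4! · (f^{(3)}(42) − f^{(3)}(3)) = −1/720 · (1008.00 − 72.0000) = -1.30000.

S_2 ≈ 2.77188e+07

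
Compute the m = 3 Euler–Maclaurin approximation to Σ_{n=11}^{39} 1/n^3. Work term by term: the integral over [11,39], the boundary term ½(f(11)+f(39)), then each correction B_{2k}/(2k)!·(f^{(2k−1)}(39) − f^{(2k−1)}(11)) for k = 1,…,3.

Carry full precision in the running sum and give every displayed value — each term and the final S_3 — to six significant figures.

∫_11^39 1/x^3 dx evaluates to 0.00380350.
½[f(11) + f(39)] = ½[0.000751315 + 1.68580e-05] = 0.000384086.
So far: 0.00418759.
Order-1 term: 1/12 · (-1.29677e-06 − (-0.000204904)) = 1.69673e-05.
Partial sum through k=1: 0.00420455.
Order-2 term: −1/720 · (-1.70515e-08 − (-3.38684e-05)) = -4.70158e-08.
Partial sum through k=2: 0.00420451.
Order-3 term: 1/30240 · (-4.70851e-10 − (-1.17560e-05)) = 3.88741e-10.

S_3 ≈ 0.00420451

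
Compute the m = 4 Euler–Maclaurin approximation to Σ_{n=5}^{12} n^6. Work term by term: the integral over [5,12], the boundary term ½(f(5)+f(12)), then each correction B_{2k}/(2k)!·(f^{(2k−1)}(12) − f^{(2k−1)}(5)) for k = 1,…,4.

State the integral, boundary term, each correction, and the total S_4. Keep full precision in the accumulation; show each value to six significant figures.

S_4 ≈ 6.73106e+06

∫_5^12 x^6 dx evaluates to 5.10767e+06.
½[f(5) + f(12)] = ½[15625.0 + 2.98598e+06] = 1.50080e+06.
Integral + boundary = 6.60847e+06.
Correction k=1: B_{2}/2! · (f^{(1)}(12) − f^{(1)}(5)) = 1/12 · (1.49299e+06 − 18750.0) = 122854.
Partial sum through k=1: 6.73133e+06.
Correction k=2: B_{4}/4! · (f^{(3)}(12) − f^{(3)}(5)) = −1/720 · (207360 − 15000.0) = -267.167.
Partial sum through k=2: 6.73106e+06.
Correction k=3: B_{6}/6! · (f^{(5)}(12) − f^{(5)}(5)) = 1/30240 · (8640.00 − 3600.00) = 0.166667.
Partial sum through k=3: 6.73106e+06.
Correction k=4: B_{8}/8! · (f^{(7)}(12) − f^{(7)}(5)) = −1/1209600 · (0.00000 − 0.00000) = 0.00000.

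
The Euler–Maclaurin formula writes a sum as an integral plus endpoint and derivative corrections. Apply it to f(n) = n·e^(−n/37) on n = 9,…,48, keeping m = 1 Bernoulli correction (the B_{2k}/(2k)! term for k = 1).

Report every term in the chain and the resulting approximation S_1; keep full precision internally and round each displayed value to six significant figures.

∫_9^48 x·e^(−x/37) dx evaluates to 475.073.
Endpoint term: (f(9) + f(48))/2 = (7.05673 + 13.1169)/2 = 10.0868.
Running total after boundary: 485.160.
k=1: B_{2}/(2)! × [f^{(1)}(48) − f^{(1)}(9)] = 1/12 × (-0.0812422 − 0.593358) = -0.0562167.

S_1 ≈ 485.104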